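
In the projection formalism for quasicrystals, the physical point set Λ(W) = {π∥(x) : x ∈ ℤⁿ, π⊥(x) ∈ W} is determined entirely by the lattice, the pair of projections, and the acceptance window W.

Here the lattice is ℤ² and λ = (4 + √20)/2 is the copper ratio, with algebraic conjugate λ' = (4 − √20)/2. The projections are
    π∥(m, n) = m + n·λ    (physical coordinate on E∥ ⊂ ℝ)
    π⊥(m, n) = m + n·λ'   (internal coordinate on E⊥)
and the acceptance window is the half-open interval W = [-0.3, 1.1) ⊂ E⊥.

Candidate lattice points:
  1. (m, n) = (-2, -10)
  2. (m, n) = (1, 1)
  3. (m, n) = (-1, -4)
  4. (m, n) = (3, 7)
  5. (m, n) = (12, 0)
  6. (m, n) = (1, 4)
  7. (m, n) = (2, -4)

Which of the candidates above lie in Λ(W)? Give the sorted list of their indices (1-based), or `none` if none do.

1, 2, 3, 6

Compute λ' = (4−√20)/2 = -0.236068, so π⊥(m,n) = m -0.236068·n.
[1] lift (-2,-10): star map gives 0.360680; window check -0.3 ≤ 0.360680 < 1.1 is true → IN Λ
[2] lift (1,1): star map gives 0.763932; window check -0.3 ≤ 0.763932 < 1.1 is true → IN Λ
[3] lift (-1,-4): star map gives -0.055728; window check -0.3 ≤ -0.055728 < 1.1 is true → IN Λ
[4] lift (3,7): star map gives 1.347524; window check -0.3 ≤ 1.347524 < 1.1 is false → out
[5] lift (12,0): star map gives 12.000000; window check -0.3 ≤ 12.000000 < 1.1 is false → out
[6] lift (1,4): star map gives 0.055728; window check -0.3 ≤ 0.055728 < 1.1 is true → IN Λ
[7] lift (2,-4): star map gives 2.944272; window check -0.3 ≤ 2.944272 < 1.1 is false → out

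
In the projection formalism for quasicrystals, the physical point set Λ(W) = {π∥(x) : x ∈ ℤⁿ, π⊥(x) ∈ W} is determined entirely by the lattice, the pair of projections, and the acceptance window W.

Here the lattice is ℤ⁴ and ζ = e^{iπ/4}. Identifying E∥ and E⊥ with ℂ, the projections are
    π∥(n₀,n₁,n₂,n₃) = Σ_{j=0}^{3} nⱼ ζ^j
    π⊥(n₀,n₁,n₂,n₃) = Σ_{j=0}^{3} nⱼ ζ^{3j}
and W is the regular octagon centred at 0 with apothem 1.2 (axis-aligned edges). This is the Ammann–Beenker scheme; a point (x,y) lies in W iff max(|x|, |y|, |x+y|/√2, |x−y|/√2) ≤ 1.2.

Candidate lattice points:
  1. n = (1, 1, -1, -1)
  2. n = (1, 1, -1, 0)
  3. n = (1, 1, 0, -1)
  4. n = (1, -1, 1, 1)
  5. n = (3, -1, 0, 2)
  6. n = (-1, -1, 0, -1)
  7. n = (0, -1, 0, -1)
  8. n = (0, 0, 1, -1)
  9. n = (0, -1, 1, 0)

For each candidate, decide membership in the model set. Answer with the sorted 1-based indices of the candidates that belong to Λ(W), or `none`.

Internal map: ζ^{3j} for j=0..3 gives (1,0), (−√2/2,√2/2), (0,−1), (√2/2,√2/2).
candidate 1: n = (1, 1, -1, -1) → π⊥ ≈ (-0.4142, +1.0000); max(|x|,|y|,|x±y|/√2) = 1.0000 ≤ 1.2 ⇒ ∈ W
candidate 2: n = (1, 1, -1, 0) → π⊥ ≈ (+0.2929, +1.7071); max(|x|,|y|,|x±y|/√2) = 1.7071 > 1.2 ⇒ ∉ W
candidate 3: n = (1, 1, 0, -1) → π⊥ ≈ (-0.4142, +0.0000); max(|x|,|y|,|x±y|/√2) = 0.4142 ≤ 1.2 ⇒ ∈ W
candidate 4: n = (1, -1, 1, 1) → π⊥ ≈ (+2.4142, -1.0000); max(|x|,|y|,|x±y|/√2) = 2.4142 > 1.2 ⇒ ∉ W
candidate 5: n = (3, -1, 0, 2) → π⊥ ≈ (+5.1213, +0.7071); max(|x|,|y|,|x±y|/√2) = 5.1213 > 1.2 ⇒ ∉ W
candidate 6: n = (-1, -1, 0, -1) → π⊥ ≈ (-1.0000, -1.4142); max(|x|,|y|,|x±y|/√2) = 1.7071 > 1.2 ⇒ ∉ W
candidate 7: n = (0, -1, 0, -1) → π⊥ ≈ (+0.0000, -1.4142); max(|x|,|y|,|x±y|/√2) = 1.4142 > 1.2 ⇒ ∉ W
candidate 8: n = (0, 0, 1, -1) → π⊥ ≈ (-0.7071, -1.7071); max(|x|,|y|,|x±y|/√2) = 1.7071 > 1.2 ⇒ ∉ W
candidate 9: n = (0, -1, 1, 0) → π⊥ ≈ (+0.7071, -1.7071); max(|x|,|y|,|x±y|/√2) = 1.7071 > 1.2 ⇒ ∉ W

1, 3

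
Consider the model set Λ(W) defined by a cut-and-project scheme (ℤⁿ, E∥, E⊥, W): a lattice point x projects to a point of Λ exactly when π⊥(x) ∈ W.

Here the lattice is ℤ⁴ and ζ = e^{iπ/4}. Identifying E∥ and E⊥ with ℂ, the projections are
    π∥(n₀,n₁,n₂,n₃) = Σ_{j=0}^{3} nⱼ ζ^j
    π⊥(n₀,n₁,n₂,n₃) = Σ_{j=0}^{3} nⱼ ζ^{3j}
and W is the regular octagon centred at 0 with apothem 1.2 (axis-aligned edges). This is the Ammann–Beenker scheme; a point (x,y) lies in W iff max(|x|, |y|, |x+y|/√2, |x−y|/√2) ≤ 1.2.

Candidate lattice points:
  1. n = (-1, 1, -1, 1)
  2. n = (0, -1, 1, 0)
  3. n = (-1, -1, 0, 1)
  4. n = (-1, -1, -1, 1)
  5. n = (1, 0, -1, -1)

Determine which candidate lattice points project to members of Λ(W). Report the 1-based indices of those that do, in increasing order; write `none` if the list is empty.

3, 4, 5

With ζ = e^{iπ/4} the internal vectors are ζ^0,ζ^3,ζ^6,ζ^9.
#1 (-1, 1, -1, 1): internal (-1.000000, 2.414214); octagon support 2.414214 vs apothem 1.2 → ∉ W
#2 (0, -1, 1, 0): internal (0.707107, -1.707107); octagon support 1.707107 vs apothem 1.2 → ∉ W
#3 (-1, -1, 0, 1): internal (0.414214, 0.000000); octagon support 0.414214 vs apothem 1.2 → ∈ W
#4 (-1, -1, -1, 1): internal (0.414214, 1.000000); octagon support 1.000000 vs apothem 1.2 → ∈ W
#5 (1, 0, -1, -1): internal (0.292893, 0.292893); octagon support 0.414214 vs apothem 1.2 → ∈ W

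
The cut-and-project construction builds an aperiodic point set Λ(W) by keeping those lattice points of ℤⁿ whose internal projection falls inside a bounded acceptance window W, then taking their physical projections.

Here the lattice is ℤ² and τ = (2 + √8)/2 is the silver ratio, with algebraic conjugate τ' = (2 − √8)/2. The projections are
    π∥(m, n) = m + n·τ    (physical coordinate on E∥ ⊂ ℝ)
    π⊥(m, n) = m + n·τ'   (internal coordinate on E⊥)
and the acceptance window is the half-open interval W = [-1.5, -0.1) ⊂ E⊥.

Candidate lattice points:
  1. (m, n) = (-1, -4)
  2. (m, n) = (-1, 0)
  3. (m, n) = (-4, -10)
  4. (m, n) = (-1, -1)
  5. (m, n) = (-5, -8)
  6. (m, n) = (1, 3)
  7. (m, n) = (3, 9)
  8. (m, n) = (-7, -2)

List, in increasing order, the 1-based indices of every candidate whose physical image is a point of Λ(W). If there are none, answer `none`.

2, 4, 6, 7

Compute τ' = (2−√8)/2 = -0.41421, so π⊥(m,n) = m -0.41421·n.
[1] lift (-1,-4): star map gives 0.65685; window check -1.5 ≤ 0.65685 < -0.1 is false → out
[2] lift (-1,0): star map gives -1.00000; window check -1.5 ≤ -1.00000 < -0.1 is true → IN Λ
[3] lift (-4,-10): star map gives 0.14214; window check -1.5 ≤ 0.14214 < -0.1 is false → out
[4] lift (-1,-1): star map gives -0.58579; window check -1.5 ≤ -0.58579 < -0.1 is true → IN Λ
[5] lift (-5,-8): star map gives -1.68629; window check -1.5 ≤ -1.68629 < -0.1 is false → out
[6] lift (1,3): star map gives -0.24264; window check -1.5 ≤ -0.24264 < -0.1 is true → IN Λ
[7] lift (3,9): star map gives -0.72792; window check -1.5 ≤ -0.72792 < -0.1 is true → IN Λ
[8] lift (-7,-2): star map gives -6.17157; window check -1.5 ≤ -6.17157 < -0.1 is false → out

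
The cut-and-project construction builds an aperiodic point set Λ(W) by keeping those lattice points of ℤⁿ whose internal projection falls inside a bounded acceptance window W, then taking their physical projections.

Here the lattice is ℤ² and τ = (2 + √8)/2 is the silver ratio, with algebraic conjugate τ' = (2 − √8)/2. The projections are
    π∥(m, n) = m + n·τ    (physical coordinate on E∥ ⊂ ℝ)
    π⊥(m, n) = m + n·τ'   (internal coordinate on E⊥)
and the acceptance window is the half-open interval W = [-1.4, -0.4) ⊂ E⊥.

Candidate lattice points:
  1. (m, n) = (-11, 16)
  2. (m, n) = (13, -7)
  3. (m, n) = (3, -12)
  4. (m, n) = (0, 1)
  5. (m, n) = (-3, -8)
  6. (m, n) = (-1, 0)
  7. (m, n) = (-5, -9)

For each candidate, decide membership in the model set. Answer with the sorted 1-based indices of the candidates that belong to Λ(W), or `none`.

Compute τ' = (2−√8)/2 = -0.41421, so π⊥(m,n) = m -0.41421·n.
#1 (-11,16): internal coord -11 + (16)·τ' = -17.62742; -17.62742 ∉ [-1.4, -0.4) → out
#2 (13,-7): internal coord 13 + (-7)·τ' = +15.89949; +15.89949 ∉ [-1.4, -0.4) → out
#3 (3,-12): internal coord 3 + (-12)·τ' = +7.97056; +7.97056 ∉ [-1.4, -0.4) → out
#4 (0,1): internal coord 0 + (1)·τ' = -0.41421; -0.41421 ∈ [-1.4, -0.4) → IN Λ
#5 (-3,-8): internal coord -3 + (-8)·τ' = +0.31371; +0.31371 ∉ [-1.4, -0.4) → out
#6 (-1,0): internal coord -1 + (0)·τ' = -1.00000; -1.00000 ∈ [-1.4, -0.4) → IN Λ
#7 (-5,-9): internal coord -5 + (-9)·τ' = -1.27208; -1.27208 ∈ [-1.4, -0.4) → IN Λ

4, 6, 7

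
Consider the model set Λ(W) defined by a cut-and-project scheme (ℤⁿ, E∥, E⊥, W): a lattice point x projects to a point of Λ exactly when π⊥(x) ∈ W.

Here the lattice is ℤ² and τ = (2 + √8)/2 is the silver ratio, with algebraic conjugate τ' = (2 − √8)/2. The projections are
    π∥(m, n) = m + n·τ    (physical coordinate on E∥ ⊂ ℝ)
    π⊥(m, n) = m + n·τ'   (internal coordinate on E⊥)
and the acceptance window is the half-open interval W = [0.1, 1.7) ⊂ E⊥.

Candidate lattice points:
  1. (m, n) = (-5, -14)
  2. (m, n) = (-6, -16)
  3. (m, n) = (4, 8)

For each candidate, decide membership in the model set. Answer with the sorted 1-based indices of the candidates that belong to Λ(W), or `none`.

1, 2, 3

τ' = (2−√8)/2 ≈ -0.4142.
candidate 1: (m,n)=(-5,-14) → π∥ = -5-14·τ ≈ -38.7990, π⊥ = -5-14·τ' ≈ 0.7990 ∈ [0.1, 1.7) ⇒ IN Λ
candidate 2: (m,n)=(-6,-16) → π∥ = -6-16·τ ≈ -44.6274, π⊥ = -6-16·τ' ≈ 0.6274 ∈ [0.1, 1.7) ⇒ IN Λ
candidate 3: (m,n)=(4,8) → π∥ = 4+8·τ ≈ 23.3137, π⊥ = 4+8·τ' ≈ 0.6863 ∈ [0.1, 1.7) ⇒ IN Λ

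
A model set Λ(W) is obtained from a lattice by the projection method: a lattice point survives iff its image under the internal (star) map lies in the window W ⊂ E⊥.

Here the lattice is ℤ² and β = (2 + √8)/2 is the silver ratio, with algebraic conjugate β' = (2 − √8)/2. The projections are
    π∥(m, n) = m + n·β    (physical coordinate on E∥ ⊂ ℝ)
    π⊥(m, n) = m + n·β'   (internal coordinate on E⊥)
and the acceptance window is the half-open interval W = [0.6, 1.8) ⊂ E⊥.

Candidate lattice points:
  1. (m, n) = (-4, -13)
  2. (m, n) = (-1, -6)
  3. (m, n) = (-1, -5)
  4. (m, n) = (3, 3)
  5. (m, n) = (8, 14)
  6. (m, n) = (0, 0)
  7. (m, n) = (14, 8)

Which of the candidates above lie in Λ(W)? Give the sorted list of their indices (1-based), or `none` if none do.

Compute β' = (2−√8)/2 = -0.41421, so π⊥(m,n) = m -0.41421·n.
[1] lift (-4,-13): star map gives 1.38478; window check 0.6 ≤ 1.38478 < 1.8 is true → IN Λ
[2] lift (-1,-6): star map gives 1.48528; window check 0.6 ≤ 1.48528 < 1.8 is true → IN Λ
[3] lift (-1,-5): star map gives 1.07107; window check 0.6 ≤ 1.07107 < 1.8 is true → IN Λ
[4] lift (3,3): star map gives 1.75736; window check 0.6 ≤ 1.75736 < 1.8 is true → IN Λ
[5] lift (8,14): star map gives 2.20101; window check 0.6 ≤ 2.20101 < 1.8 is false → out
[6] lift (0,0): star map gives 0.00000; window check 0.6 ≤ 0.00000 < 1.8 is false → out
[7] lift (14,8): star map gives 10.68629; window check 0.6 ≤ 10.68629 < 1.8 is false → out

1, 2, 3, 4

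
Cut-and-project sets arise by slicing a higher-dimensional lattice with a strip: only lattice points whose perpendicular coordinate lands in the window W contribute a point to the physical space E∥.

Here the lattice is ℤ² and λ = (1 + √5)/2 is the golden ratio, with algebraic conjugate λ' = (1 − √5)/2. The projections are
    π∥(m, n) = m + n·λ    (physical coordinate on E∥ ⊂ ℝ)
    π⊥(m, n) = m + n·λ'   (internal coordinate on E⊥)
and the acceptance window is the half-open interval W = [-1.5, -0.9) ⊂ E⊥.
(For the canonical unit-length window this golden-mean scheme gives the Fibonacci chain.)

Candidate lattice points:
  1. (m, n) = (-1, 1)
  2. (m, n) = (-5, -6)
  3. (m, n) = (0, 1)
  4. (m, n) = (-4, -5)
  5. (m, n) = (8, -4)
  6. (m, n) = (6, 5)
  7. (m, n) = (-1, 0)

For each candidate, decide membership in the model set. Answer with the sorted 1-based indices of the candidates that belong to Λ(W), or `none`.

Compute λ' = (1−√5)/2 = -0.61803, so π⊥(m,n) = m -0.61803·n.
[1] lift (-1,1): star map gives -1.61803; window check -1.5 ≤ -1.61803 < -0.9 is false → out
[2] lift (-5,-6): star map gives -1.29180; window check -1.5 ≤ -1.29180 < -0.9 is true → IN Λ
[3] lift (0,1): star map gives -0.61803; window check -1.5 ≤ -0.61803 < -0.9 is false → out
[4] lift (-4,-5): star map gives -0.90983; window check -1.5 ≤ -0.90983 < -0.9 is true → IN Λ
[5] lift (8,-4): star map gives 10.47214; window check -1.5 ≤ 10.47214 < -0.9 is false → out
[6] lift (6,5): star map gives 2.90983; window check -1.5 ≤ 2.90983 < -0.9 is false → out
[7] lift (-1,0): star map gives -1.00000; window check -1.5 ≤ -1.00000 < -0.9 is true → IN Λ

2, 4, 7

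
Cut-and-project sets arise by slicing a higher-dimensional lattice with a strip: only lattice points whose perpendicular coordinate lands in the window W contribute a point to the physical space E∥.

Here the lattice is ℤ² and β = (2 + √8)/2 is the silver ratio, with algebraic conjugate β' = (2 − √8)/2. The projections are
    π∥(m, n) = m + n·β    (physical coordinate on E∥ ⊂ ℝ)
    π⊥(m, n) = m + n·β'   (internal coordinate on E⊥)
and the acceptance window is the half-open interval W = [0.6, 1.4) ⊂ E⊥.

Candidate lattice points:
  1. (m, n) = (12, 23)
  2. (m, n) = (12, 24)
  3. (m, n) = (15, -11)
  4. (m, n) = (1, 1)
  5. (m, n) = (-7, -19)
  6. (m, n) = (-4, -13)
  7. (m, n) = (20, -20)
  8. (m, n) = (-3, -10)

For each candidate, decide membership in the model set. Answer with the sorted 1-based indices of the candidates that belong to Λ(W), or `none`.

5, 6, 8

Compute β' = (2−√8)/2 = -0.4142, so π⊥(m,n) = m -0.4142·n.
[1] lift (12,23): star map gives 2.4731; window check 0.6 ≤ 2.4731 < 1.4 is false → out
[2] lift (12,24): star map gives 2.0589; window check 0.6 ≤ 2.0589 < 1.4 is false → out
[3] lift (15,-11): star map gives 19.5563; window check 0.6 ≤ 19.5563 < 1.4 is false → out
[4] lift (1,1): star map gives 0.5858; window check 0.6 ≤ 0.5858 < 1.4 is false → out
[5] lift (-7,-19): star map gives 0.8701; window check 0.6 ≤ 0.8701 < 1.4 is true → IN Λ
[6] lift (-4,-13): star map gives 1.3848; window check 0.6 ≤ 1.3848 < 1.4 is true → IN Λ
[7] lift (20,-20): star map gives 28.2843; window check 0.6 ≤ 28.2843 < 1.4 is false → out
[8] lift (-3,-10): star map gives 1.1421; window check 0.6 ≤ 1.1421 < 1.4 is true → IN Λ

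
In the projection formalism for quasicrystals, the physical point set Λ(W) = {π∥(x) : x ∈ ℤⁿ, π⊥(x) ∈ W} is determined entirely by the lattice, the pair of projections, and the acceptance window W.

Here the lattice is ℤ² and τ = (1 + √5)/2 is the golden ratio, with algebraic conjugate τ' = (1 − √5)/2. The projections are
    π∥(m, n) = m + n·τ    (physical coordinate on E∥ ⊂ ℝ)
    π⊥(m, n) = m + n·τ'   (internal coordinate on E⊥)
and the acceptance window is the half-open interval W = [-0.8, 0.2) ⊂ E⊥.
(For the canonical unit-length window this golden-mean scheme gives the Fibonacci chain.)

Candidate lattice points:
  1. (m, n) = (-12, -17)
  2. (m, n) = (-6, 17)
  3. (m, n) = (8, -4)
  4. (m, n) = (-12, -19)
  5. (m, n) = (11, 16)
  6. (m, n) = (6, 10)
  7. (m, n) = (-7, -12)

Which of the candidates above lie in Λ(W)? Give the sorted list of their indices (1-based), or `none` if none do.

Numerically τ ≈ 1.6180 and τ' = −1/τ ≈ -0.6180.
candidate 1: (m,n)=(-12,-17) → π∥ = -12-17·τ ≈ -39.5066, π⊥ = -12-17·τ' ≈ -1.4934 ∉ [-0.8, 0.2) ⇒ out
candidate 2: (m,n)=(-6,17) → π∥ = -6+17·τ ≈ 21.5066, π⊥ = -6+17·τ' ≈ -16.5066 ∉ [-0.8, 0.2) ⇒ out
candidate 3: (m,n)=(8,-4) → π∥ = 8-4·τ ≈ 1.5279, π⊥ = 8-4·τ' ≈ 10.4721 ∉ [-0.8, 0.2) ⇒ out
candidate 4: (m,n)=(-12,-19) → π∥ = -12-19·τ ≈ -42.7426, π⊥ = -12-19·τ' ≈ -0.2574 ∈ [-0.8, 0.2) ⇒ IN Λ
candidate 5: (m,n)=(11,16) → π∥ = 11+16·τ ≈ 36.8885, π⊥ = 11+16·τ' ≈ 1.1115 ∉ [-0.8, 0.2) ⇒ out
candidate 6: (m,n)=(6,10) → π∥ = 6+10·τ ≈ 22.1803, π⊥ = 6+10·τ' ≈ -0.1803 ∈ [-0.8, 0.2) ⇒ IN Λ
candidate 7: (m,n)=(-7,-12) → π∥ = -7-12·τ ≈ -26.4164, π⊥ = -7-12·τ' ≈ 0.4164 ∉ [-0.8, 0.2) ⇒ out

4, 6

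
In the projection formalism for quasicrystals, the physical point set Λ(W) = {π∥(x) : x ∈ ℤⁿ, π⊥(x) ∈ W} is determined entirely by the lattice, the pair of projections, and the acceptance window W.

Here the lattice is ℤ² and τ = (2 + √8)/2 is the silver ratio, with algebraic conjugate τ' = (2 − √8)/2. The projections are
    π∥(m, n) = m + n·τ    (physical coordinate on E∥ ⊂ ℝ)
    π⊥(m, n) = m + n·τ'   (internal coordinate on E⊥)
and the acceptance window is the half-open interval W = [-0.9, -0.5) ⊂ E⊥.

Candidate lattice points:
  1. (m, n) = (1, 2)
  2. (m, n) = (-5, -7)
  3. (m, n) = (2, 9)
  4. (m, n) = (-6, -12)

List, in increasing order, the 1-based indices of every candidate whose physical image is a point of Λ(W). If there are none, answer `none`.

none

Numerically τ ≈ 2.41421 and τ' = −1/τ ≈ -0.41421.
candidate 1: (m,n)=(1,2) → π∥ = 1+2·τ ≈ 5.82843, π⊥ = 1+2·τ' ≈ 0.17157 ∉ [-0.9, -0.5) ⇒ out
candidate 2: (m,n)=(-5,-7) → π∥ = -5-7·τ ≈ -21.89949, π⊥ = -5-7·τ' ≈ -2.10051 ∉ [-0.9, -0.5) ⇒ out
candidate 3: (m,n)=(2,9) → π∥ = 2+9·τ ≈ 23.72792, π⊥ = 2+9·τ' ≈ -1.72792 ∉ [-0.9, -0.5) ⇒ out
candidate 4: (m,n)=(-6,-12) → π∥ = -6-12·τ ≈ -34.97056, π⊥ = -6-12·τ' ≈ -1.02944 ∉ [-0.9, -0.5) ⇒ out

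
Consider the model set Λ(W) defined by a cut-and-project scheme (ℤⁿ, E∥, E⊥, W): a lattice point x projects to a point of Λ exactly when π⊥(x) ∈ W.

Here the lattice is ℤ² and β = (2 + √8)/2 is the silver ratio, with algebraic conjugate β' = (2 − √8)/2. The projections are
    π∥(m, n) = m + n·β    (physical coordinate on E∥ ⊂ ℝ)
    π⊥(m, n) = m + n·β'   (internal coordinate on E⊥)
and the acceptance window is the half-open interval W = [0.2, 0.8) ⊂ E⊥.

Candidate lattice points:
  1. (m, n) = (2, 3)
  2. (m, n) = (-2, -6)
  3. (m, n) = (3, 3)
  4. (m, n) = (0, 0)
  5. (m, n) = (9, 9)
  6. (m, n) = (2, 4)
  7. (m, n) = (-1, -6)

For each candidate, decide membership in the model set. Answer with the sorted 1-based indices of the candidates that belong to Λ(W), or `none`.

1, 2, 6

Compute β' = (2−√8)/2 = -0.4142, so π⊥(m,n) = m -0.4142·n.
#1 (2,3): internal coord 2 + (3)·β' = +0.7574; +0.7574 ∈ [0.2, 0.8) → IN Λ
#2 (-2,-6): internal coord -2 + (-6)·β' = +0.4853; +0.4853 ∈ [0.2, 0.8) → IN Λ
#3 (3,3): internal coord 3 + (3)·β' = +1.7574; +1.7574 ∉ [0.2, 0.8) → out
#4 (0,0): internal coord 0 + (0)·β' = +0.0000; +0.0000 ∉ [0.2, 0.8) → out
#5 (9,9): internal coord 9 + (9)·β' = +5.2721; +5.2721 ∉ [0.2, 0.8) → out
#6 (2,4): internal coord 2 + (4)·β' = +0.3431; +0.3431 ∈ [0.2, 0.8) → IN Λ
#7 (-1,-6): internal coord -1 + (-6)·β' = +1.4853; +1.4853 ∉ [0.2, 0.8) → out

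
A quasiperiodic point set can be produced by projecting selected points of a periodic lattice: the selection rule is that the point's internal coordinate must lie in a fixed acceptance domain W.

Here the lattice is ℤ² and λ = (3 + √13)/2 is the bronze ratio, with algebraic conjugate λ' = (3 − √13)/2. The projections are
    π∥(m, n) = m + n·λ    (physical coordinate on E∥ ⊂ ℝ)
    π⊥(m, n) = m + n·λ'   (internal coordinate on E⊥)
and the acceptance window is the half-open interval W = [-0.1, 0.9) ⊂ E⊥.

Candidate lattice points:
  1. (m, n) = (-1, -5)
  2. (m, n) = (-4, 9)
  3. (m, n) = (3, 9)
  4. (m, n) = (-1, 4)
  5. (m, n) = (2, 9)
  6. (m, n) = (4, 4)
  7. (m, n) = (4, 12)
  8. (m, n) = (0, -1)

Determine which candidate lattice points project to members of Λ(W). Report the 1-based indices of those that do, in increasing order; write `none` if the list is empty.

Numerically λ ≈ 3.302776 and λ' = −1/λ ≈ -0.302776.
#1 (-1,-5): internal coord -1 + (-5)·λ' = +0.513878; +0.513878 ∈ [-0.1, 0.9) → IN Λ
#2 (-4,9): internal coord -4 + (9)·λ' = -6.724981; -6.724981 ∉ [-0.1, 0.9) → out
#3 (3,9): internal coord 3 + (9)·λ' = +0.275019; +0.275019 ∈ [-0.1, 0.9) → IN Λ
#4 (-1,4): internal coord -1 + (4)·λ' = -2.211103; -2.211103 ∉ [-0.1, 0.9) → out
#5 (2,9): internal coord 2 + (9)·λ' = -0.724981; -0.724981 ∉ [-0.1, 0.9) → out
#6 (4,4): internal coord 4 + (4)·λ' = +2.788897; +2.788897 ∉ [-0.1, 0.9) → out
#7 (4,12): internal coord 4 + (12)·λ' = +0.366692; +0.366692 ∈ [-0.1, 0.9) → IN Λ
#8 (0,-1): internal coord 0 + (-1)·λ' = +0.302776; +0.302776 ∈ [-0.1, 0.9) → IN Λ

1, 3, 7, 8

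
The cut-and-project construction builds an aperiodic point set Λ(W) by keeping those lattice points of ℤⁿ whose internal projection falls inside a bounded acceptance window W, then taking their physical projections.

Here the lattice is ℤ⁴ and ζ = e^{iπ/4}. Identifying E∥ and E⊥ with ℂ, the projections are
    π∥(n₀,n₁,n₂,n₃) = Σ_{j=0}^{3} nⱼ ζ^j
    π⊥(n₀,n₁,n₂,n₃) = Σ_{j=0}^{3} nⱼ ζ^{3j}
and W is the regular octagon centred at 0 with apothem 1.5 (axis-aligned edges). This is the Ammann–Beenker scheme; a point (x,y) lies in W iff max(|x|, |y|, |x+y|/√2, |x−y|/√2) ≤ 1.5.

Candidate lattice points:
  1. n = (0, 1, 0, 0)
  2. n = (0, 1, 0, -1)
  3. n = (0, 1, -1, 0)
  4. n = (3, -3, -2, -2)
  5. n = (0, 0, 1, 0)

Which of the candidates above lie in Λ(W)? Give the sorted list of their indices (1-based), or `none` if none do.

π⊥(n) = n₀ + n₁ζ³ + n₂ζ⁶ + n₃ζ⁹ where ζ = e^{iπ/4}.
#1 (0, 1, 0, 0): internal (-0.70711, 0.70711); octagon support 1.00000 vs apothem 1.5 → ∈ W
#2 (0, 1, 0, -1): internal (-1.41421, 0.00000); octagon support 1.41421 vs apothem 1.5 → ∈ W
#3 (0, 1, -1, 0): internal (-0.70711, 1.70711); octagon support 1.70711 vs apothem 1.5 → ∉ W
#4 (3, -3, -2, -2): internal (3.70711, -1.53553); octagon support 3.70711 vs apothem 1.5 → ∉ W
#5 (0, 0, 1, 0): internal (0.00000, -1.00000); octagon support 1.00000 vs apothem 1.5 → ∈ W

1, 2, 5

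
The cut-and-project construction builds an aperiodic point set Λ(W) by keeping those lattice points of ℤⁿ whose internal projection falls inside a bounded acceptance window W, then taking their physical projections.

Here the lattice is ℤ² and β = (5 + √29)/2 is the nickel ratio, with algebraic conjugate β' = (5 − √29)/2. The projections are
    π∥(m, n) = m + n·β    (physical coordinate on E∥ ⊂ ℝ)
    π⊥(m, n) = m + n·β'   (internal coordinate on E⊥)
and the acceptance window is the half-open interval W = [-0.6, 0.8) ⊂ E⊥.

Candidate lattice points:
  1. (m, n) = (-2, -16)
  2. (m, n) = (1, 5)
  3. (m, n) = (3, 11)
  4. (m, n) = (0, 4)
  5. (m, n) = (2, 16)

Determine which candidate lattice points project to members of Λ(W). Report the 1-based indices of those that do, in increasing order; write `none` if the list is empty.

2

Compute β' = (5−√29)/2 = -0.192582, so π⊥(m,n) = m -0.192582·n.
[1] lift (-2,-16): star map gives 1.081318; window check -0.6 ≤ 1.081318 < 0.8 is false → out
[2] lift (1,5): star map gives 0.037088; window check -0.6 ≤ 0.037088 < 0.8 is true → IN Λ
[3] lift (3,11): star map gives 0.881594; window check -0.6 ≤ 0.881594 < 0.8 is false → out
[4] lift (0,4): star map gives -0.770330; window check -0.6 ≤ -0.770330 < 0.8 is false → out
[5] lift (2,16): star map gives -1.081318; window check -0.6 ≤ -1.081318 < 0.8 is false → out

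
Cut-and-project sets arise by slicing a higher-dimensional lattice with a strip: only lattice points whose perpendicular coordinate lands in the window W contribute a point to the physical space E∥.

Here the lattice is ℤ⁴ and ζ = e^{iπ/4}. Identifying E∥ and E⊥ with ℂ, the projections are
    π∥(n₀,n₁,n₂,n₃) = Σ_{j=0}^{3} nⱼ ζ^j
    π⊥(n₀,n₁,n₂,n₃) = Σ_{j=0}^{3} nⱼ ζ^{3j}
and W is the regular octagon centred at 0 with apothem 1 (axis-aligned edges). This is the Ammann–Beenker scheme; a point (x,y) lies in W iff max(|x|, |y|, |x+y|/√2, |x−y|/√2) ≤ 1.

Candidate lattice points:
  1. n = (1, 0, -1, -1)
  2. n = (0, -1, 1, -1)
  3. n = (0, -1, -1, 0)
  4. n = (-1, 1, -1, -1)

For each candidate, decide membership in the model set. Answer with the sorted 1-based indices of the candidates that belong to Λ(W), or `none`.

1, 3

π⊥(n) = n₀ + n₁ζ³ + n₂ζ⁶ + n₃ζ⁹ where ζ = e^{iπ/4}.
#1 (1, 0, -1, -1): internal (0.292893, 0.292893); octagon support 0.414214 vs apothem 1 → ∈ W
#2 (0, -1, 1, -1): internal (0.000000, -2.414214); octagon support 2.414214 vs apothem 1 → ∉ W
#3 (0, -1, -1, 0): internal (0.707107, 0.292893); octagon support 0.707107 vs apothem 1 → ∈ W
#4 (-1, 1, -1, -1): internal (-2.414214, 1.000000); octagon support 2.414214 vs apothem 1 → ∉ W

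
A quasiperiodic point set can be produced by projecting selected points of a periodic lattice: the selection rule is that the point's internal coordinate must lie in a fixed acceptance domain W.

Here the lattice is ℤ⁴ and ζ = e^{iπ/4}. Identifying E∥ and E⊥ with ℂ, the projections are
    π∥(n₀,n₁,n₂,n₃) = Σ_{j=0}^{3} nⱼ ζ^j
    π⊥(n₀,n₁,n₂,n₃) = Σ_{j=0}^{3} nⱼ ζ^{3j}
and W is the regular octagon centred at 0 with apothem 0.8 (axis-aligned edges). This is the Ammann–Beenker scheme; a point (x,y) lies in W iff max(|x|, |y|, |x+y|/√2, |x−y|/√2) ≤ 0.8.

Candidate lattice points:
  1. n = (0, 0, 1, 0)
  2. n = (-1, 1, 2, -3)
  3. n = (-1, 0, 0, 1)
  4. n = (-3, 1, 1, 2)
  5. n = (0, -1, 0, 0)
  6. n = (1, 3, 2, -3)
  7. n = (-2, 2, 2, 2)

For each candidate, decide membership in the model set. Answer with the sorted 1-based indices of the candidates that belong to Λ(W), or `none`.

Internal map: ζ^{3j} for j=0..3 gives (1,0), (−√2/2,√2/2), (0,−1), (√2/2,√2/2).
#1 (0, 0, 1, 0): internal (0.00000, -1.00000); octagon support 1.00000 vs apothem 0.8 → ∉ W
#2 (-1, 1, 2, -3): internal (-3.82843, -3.41421); octagon support 5.12132 vs apothem 0.8 → ∉ W
#3 (-1, 0, 0, 1): internal (-0.29289, 0.70711); octagon support 0.70711 vs apothem 0.8 → ∈ W
#4 (-3, 1, 1, 2): internal (-2.29289, 1.12132); octagon support 2.41421 vs apothem 0.8 → ∉ W
#5 (0, -1, 0, 0): internal (0.70711, -0.70711); octagon support 1.00000 vs apothem 0.8 → ∉ W
#6 (1, 3, 2, -3): internal (-3.24264, -2.00000); octagon support 3.70711 vs apothem 0.8 → ∉ W
#7 (-2, 2, 2, 2): internal (-2.00000, 0.82843); octagon support 2.00000 vs apothem 0.8 → ∉ W

3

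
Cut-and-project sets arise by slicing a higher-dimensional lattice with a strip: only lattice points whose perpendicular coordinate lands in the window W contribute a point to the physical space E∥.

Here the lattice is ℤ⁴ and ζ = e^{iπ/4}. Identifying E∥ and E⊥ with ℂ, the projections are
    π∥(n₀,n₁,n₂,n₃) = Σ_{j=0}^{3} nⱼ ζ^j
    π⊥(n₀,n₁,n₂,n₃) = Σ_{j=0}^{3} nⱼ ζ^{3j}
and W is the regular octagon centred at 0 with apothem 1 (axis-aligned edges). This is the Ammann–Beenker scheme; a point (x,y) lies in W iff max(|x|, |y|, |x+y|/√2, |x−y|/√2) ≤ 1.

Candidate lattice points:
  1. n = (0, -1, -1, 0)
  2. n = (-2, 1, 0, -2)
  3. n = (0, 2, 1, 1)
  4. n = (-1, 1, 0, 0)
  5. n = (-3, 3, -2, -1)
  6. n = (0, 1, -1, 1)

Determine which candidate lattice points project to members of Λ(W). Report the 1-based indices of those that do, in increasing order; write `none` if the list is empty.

Internal map: ζ^{3j} for j=0..3 gives (1,0), (−√2/2,√2/2), (0,−1), (√2/2,√2/2).
candidate 1: n = (0, -1, -1, 0) → π⊥ ≈ (+0.707107, +0.292893); max(|x|,|y|,|x±y|/√2) = 0.707107 ≤ 1 ⇒ ∈ W
candidate 2: n = (-2, 1, 0, -2) → π⊥ ≈ (-4.121320, -0.707107); max(|x|,|y|,|x±y|/√2) = 4.121320 > 1 ⇒ ∉ W
candidate 3: n = (0, 2, 1, 1) → π⊥ ≈ (-0.707107, +1.121320); max(|x|,|y|,|x±y|/√2) = 1.292893 > 1 ⇒ ∉ W
candidate 4: n = (-1, 1, 0, 0) → π⊥ ≈ (-1.707107, +0.707107); max(|x|,|y|,|x±y|/√2) = 1.707107 > 1 ⇒ ∉ W
candidate 5: n = (-3, 3, -2, -1) → π⊥ ≈ (-5.828427, +3.414214); max(|x|,|y|,|x±y|/√2) = 6.535534 > 1 ⇒ ∉ W
candidate 6: n = (0, 1, -1, 1) → π⊥ ≈ (+0.000000, +2.414214); max(|x|,|y|,|x±y|/√2) = 2.414214 > 1 ⇒ ∉ W

1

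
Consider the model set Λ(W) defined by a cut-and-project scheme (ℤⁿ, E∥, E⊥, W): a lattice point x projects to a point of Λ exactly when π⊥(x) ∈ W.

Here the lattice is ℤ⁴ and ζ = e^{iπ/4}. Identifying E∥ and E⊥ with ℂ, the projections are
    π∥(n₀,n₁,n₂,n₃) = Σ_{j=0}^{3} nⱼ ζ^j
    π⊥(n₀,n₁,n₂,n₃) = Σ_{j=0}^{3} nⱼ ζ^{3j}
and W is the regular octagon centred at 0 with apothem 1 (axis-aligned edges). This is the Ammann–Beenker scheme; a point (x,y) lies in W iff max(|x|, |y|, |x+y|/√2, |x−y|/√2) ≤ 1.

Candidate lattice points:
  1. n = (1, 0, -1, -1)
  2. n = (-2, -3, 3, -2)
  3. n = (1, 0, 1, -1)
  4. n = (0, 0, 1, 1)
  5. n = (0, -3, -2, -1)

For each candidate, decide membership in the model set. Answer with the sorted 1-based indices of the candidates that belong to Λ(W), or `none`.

1, 4

With ζ = e^{iπ/4} the internal vectors are ζ^0,ζ^3,ζ^6,ζ^9.
#1 (1, 0, -1, -1): internal (0.292893, 0.292893); octagon support 0.414214 vs apothem 1 → ∈ W
#2 (-2, -3, 3, -2): internal (-1.292893, -6.535534); octagon support 6.535534 vs apothem 1 → ∉ W
#3 (1, 0, 1, -1): internal (0.292893, -1.707107); octagon support 1.707107 vs apothem 1 → ∉ W
#4 (0, 0, 1, 1): internal (0.707107, -0.292893); octagon support 0.707107 vs apothem 1 → ∈ W
#5 (0, -3, -2, -1): internal (1.414214, -0.828427); octagon support 1.585786 vs apothem 1 → ∉ W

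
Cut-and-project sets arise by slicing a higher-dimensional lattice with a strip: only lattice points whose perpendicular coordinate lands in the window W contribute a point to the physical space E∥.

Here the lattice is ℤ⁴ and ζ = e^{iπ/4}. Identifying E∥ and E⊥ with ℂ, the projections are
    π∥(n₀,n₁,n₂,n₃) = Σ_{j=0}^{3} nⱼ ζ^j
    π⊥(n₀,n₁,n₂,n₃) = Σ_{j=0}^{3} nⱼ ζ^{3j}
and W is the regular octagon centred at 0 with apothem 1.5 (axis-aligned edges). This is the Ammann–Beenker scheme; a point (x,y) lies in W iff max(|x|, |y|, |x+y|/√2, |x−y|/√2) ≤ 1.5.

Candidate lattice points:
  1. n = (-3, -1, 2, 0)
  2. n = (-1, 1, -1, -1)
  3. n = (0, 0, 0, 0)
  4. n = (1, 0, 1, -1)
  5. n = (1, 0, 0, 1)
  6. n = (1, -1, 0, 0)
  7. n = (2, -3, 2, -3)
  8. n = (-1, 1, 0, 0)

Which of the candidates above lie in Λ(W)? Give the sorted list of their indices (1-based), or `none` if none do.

Internal map: ζ^{3j} for j=0..3 gives (1,0), (−√2/2,√2/2), (0,−1), (√2/2,√2/2).
candidate 1: n = (-3, -1, 2, 0) → π⊥ ≈ (-2.2929, -2.7071); max(|x|,|y|,|x±y|/√2) = 3.5355 > 1.5 ⇒ ∉ W
candidate 2: n = (-1, 1, -1, -1) → π⊥ ≈ (-2.4142, +1.0000); max(|x|,|y|,|x±y|/√2) = 2.4142 > 1.5 ⇒ ∉ W
candidate 3: n = (0, 0, 0, 0) → π⊥ ≈ (+0.0000, +0.0000); max(|x|,|y|,|x±y|/√2) = 0.0000 ≤ 1.5 ⇒ ∈ W
candidate 4: n = (1, 0, 1, -1) → π⊥ ≈ (+0.2929, -1.7071); max(|x|,|y|,|x±y|/√2) = 1.7071 > 1.5 ⇒ ∉ W
candidate 5: n = (1, 0, 0, 1) → π⊥ ≈ (+1.7071, +0.7071); max(|x|,|y|,|x±y|/√2) = 1.7071 > 1.5 ⇒ ∉ W
candidate 6: n = (1, -1, 0, 0) → π⊥ ≈ (+1.7071, -0.7071); max(|x|,|y|,|x±y|/√2) = 1.7071 > 1.5 ⇒ ∉ W
candidate 7: n = (2, -3, 2, -3) → π⊥ ≈ (+2.0000, -6.2426); max(|x|,|y|,|x±y|/√2) = 6.2426 > 1.5 ⇒ ∉ W
candidate 8: n = (-1, 1, 0, 0) → π⊥ ≈ (-1.7071, +0.7071); max(|x|,|y|,|x±y|/√2) = 1.7071 > 1.5 ⇒ ∉ W

3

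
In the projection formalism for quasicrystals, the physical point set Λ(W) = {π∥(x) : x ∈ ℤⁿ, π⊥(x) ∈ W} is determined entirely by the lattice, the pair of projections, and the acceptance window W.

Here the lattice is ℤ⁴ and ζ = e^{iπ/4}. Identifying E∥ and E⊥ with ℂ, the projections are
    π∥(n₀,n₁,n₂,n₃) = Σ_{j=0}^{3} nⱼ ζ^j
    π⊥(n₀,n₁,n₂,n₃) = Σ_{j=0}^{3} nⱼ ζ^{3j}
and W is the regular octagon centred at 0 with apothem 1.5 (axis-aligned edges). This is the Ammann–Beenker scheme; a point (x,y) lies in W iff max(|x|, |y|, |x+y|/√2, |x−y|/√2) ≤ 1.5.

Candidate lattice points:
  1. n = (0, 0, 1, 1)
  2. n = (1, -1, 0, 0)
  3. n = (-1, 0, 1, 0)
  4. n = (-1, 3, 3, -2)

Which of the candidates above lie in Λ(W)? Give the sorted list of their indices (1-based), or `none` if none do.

1, 3

Internal map: ζ^{3j} for j=0..3 gives (1,0), (−√2/2,√2/2), (0,−1), (√2/2,√2/2).
#1 (0, 0, 1, 1): internal (0.70711, -0.29289); octagon support 0.70711 vs apothem 1.5 → ∈ W
#2 (1, -1, 0, 0): internal (1.70711, -0.70711); octagon support 1.70711 vs apothem 1.5 → ∉ W
#3 (-1, 0, 1, 0): internal (-1.00000, -1.00000); octagon support 1.41421 vs apothem 1.5 → ∈ W
#4 (-1, 3, 3, -2): internal (-4.53553, -2.29289); octagon support 4.82843 vs apothem 1.5 → ∉ W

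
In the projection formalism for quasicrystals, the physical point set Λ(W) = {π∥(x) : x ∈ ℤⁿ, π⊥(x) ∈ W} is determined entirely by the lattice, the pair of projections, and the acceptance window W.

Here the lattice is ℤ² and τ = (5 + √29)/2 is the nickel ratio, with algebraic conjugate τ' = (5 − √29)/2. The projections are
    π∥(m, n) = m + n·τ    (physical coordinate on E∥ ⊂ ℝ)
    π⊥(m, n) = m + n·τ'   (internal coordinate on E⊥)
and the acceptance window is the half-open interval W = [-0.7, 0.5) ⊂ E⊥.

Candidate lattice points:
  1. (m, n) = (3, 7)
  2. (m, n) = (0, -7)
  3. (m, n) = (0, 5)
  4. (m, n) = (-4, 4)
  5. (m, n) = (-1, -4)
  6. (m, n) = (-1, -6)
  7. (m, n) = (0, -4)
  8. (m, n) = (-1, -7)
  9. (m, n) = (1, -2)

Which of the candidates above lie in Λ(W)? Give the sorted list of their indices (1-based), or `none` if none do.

Compute τ' = (5−√29)/2 = -0.19258, so π⊥(m,n) = m -0.19258·n.
[1] lift (3,7): star map gives 1.65192; window check -0.7 ≤ 1.65192 < 0.5 is false → out
[2] lift (0,-7): star map gives 1.34808; window check -0.7 ≤ 1.34808 < 0.5 is false → out
[3] lift (0,5): star map gives -0.96291; window check -0.7 ≤ -0.96291 < 0.5 is false → out
[4] lift (-4,4): star map gives -4.77033; window check -0.7 ≤ -4.77033 < 0.5 is false → out
[5] lift (-1,-4): star map gives -0.22967; window check -0.7 ≤ -0.22967 < 0.5 is true → IN Λ
[6] lift (-1,-6): star map gives 0.15549; window check -0.7 ≤ 0.15549 < 0.5 is true → IN Λ
[7] lift (0,-4): star map gives 0.77033; window check -0.7 ≤ 0.77033 < 0.5 is false → out
[8] lift (-1,-7): star map gives 0.34808; window check -0.7 ≤ 0.34808 < 0.5 is true → IN Λ
[9] lift (1,-2): star map gives 1.38516; window check -0.7 ≤ 1.38516 < 0.5 is false → out

5, 6, 8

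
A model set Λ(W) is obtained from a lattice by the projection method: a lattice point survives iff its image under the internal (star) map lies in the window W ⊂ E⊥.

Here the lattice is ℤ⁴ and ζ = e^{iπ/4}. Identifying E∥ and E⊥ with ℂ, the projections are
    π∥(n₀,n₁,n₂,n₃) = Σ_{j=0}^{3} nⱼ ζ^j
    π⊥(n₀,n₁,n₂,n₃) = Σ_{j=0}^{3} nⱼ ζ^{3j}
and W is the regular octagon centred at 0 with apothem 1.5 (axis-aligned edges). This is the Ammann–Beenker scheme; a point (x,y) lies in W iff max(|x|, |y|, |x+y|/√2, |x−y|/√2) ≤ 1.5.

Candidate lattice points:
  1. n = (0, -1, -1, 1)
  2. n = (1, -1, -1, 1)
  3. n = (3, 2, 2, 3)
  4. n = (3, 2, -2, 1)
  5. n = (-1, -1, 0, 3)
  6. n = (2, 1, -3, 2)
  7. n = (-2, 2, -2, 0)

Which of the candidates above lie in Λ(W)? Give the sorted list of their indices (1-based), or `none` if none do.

With ζ = e^{iπ/4} the internal vectors are ζ^0,ζ^3,ζ^6,ζ^9.
#1 (0, -1, -1, 1): internal (1.4142, 1.0000); octagon support 1.7071 vs apothem 1.5 → ∉ W
#2 (1, -1, -1, 1): internal (2.4142, 1.0000); octagon support 2.4142 vs apothem 1.5 → ∉ W
#3 (3, 2, 2, 3): internal (3.7071, 1.5355); octagon support 3.7071 vs apothem 1.5 → ∉ W
#4 (3, 2, -2, 1): internal (2.2929, 4.1213); octagon support 4.5355 vs apothem 1.5 → ∉ W
#5 (-1, -1, 0, 3): internal (1.8284, 1.4142); octagon support 2.2929 vs apothem 1.5 → ∉ W
#6 (2, 1, -3, 2): internal (2.7071, 5.1213); octagon support 5.5355 vs apothem 1.5 → ∉ W
#7 (-2, 2, -2, 0): internal (-3.4142, 3.4142); octagon support 4.8284 vs apothem 1.5 → ∉ W

none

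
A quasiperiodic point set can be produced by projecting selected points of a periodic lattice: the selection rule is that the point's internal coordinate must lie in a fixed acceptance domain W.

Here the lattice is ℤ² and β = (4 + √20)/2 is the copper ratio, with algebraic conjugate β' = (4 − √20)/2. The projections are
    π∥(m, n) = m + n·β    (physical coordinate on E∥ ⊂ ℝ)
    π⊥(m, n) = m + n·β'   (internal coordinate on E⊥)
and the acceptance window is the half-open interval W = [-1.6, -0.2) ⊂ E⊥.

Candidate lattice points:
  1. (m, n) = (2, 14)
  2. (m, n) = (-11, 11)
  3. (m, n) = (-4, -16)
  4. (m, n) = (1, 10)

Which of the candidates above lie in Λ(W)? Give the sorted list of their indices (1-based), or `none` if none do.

1, 3, 4

Compute β' = (4−√20)/2 = -0.2361, so π⊥(m,n) = m -0.2361·n.
candidate 1: (m,n)=(2,14) → π∥ = 2+14·β ≈ 61.3050, π⊥ = 2+14·β' ≈ -1.3050 ∈ [-1.6, -0.2) ⇒ IN Λ
candidate 2: (m,n)=(-11,11) → π∥ = -11+11·β ≈ 35.5967, π⊥ = -11+11·β' ≈ -13.5967 ∉ [-1.6, -0.2) ⇒ out
candidate 3: (m,n)=(-4,-16) → π∥ = -4-16·β ≈ -71.7771, π⊥ = -4-16·β' ≈ -0.2229 ∈ [-1.6, -0.2) ⇒ IN Λ
candidate 4: (m,n)=(1,10) → π∥ = 1+10·β ≈ 43.3607, π⊥ = 1+10·β' ≈ -1.3607 ∈ [-1.6, -0.2) ⇒ IN Λ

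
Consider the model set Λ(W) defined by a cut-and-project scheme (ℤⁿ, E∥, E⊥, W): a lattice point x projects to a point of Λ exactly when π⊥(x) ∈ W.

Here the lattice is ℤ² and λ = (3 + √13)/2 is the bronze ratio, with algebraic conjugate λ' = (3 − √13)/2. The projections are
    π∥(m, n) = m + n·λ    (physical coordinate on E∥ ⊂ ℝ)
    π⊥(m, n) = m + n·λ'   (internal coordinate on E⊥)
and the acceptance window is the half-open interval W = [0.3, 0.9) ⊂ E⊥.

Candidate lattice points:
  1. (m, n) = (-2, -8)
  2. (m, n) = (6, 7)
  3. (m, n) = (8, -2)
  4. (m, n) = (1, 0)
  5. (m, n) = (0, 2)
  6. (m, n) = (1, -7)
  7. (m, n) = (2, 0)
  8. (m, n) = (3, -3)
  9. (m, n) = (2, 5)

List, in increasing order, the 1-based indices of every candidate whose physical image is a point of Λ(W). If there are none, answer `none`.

1, 9

λ' = (3−√13)/2 ≈ -0.30278.
[1] lift (-2,-8): star map gives 0.42221; window check 0.3 ≤ 0.42221 < 0.9 is true → IN Λ
[2] lift (6,7): star map gives 3.88057; window check 0.3 ≤ 3.88057 < 0.9 is false → out
[3] lift (8,-2): star map gives 8.60555; window check 0.3 ≤ 8.60555 < 0.9 is false → out
[4] lift (1,0): star map gives 1.00000; window check 0.3 ≤ 1.00000 < 0.9 is false → out
[5] lift (0,2): star map gives -0.60555; window check 0.3 ≤ -0.60555 < 0.9 is false → out
[6] lift (1,-7): star map gives 3.11943; window check 0.3 ≤ 3.11943 < 0.9 is false → out
[7] lift (2,0): star map gives 2.00000; window check 0.3 ≤ 2.00000 < 0.9 is false → out
[8] lift (3,-3): star map gives 3.90833; window check 0.3 ≤ 3.90833 < 0.9 is false → out
[9] lift (2,5): star map gives 0.48612; window check 0.3 ≤ 0.48612 < 0.9 is true → IN Λ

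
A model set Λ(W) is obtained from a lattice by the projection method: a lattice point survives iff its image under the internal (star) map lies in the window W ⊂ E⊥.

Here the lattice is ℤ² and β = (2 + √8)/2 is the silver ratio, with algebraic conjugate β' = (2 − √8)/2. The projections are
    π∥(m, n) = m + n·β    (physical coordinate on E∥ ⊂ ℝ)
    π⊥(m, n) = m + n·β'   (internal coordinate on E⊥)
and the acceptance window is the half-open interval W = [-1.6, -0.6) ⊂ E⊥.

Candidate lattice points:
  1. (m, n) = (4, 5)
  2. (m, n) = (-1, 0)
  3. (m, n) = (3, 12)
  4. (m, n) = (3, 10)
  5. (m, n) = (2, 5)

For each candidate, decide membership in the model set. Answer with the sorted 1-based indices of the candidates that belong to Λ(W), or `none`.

2, 4

Compute β' = (2−√8)/2 = -0.4142, so π⊥(m,n) = m -0.4142·n.
candidate 1: (m,n)=(4,5) → π∥ = 4+5·β ≈ 16.0711, π⊥ = 4+5·β' ≈ 1.9289 ∉ [-1.6, -0.6) ⇒ out
candidate 2: (m,n)=(-1,0) → π∥ = -1+0·β ≈ -1.0000, π⊥ = -1+0·β' ≈ -1.0000 ∈ [-1.6, -0.6) ⇒ IN Λ
candidate 3: (m,n)=(3,12) → π∥ = 3+12·β ≈ 31.9706, π⊥ = 3+12·β' ≈ -1.9706 ∉ [-1.6, -0.6) ⇒ out
candidate 4: (m,n)=(3,10) → π∥ = 3+10·β ≈ 27.1421, π⊥ = 3+10·β' ≈ -1.1421 ∈ [-1.6, -0.6) ⇒ IN Λ
candidate 5: (m,n)=(2,5) → π∥ = 2+5·β ≈ 14.0711, π⊥ = 2+5·β' ≈ -0.0711 ∉ [-1.6, -0.6) ⇒ out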